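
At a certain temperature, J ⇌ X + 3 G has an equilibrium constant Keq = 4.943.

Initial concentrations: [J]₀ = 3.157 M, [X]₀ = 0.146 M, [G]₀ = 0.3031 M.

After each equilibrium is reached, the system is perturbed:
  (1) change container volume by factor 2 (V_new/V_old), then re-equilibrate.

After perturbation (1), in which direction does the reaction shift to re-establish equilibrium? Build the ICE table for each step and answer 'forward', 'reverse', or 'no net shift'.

Direction: forward

Q₀ = 0.001288 vs Keq = 4.943 ⇒ Q<K, forward
Step 1:
                  J         X         G
  init        3.157     0.146    0.3031
  Δ         -0.7064    0.7064     2.119
  eq          2.451    0.8524     2.422
  solve Keq expr → x = 0.7064; check Q = 4.943
Then change container volume by factor 2 (V_new/V_old).
Step 2:
                  J         X         G
  init        1.225    0.4262     1.211
  Δ         -0.2421    0.2421    0.7263
  eq         0.9832    0.6683     1.937
  solve Keq expr → x = 0.2421; check Q = 4.943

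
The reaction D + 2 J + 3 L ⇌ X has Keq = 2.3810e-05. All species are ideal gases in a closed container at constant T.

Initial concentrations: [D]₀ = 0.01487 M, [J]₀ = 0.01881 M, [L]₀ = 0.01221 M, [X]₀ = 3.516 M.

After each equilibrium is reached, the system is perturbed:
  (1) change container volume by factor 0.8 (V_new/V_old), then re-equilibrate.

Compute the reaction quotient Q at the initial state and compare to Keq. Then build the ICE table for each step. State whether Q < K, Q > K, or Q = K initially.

Q₀ = 3.6712e+11 vs Keq = 2.3810e-05 ⇒ Q>K, reverse
Step 1:
                   D          J          L          X
  Initial    0.01487    0.01881    0.01221      3.516
  Change       2.637      5.273       7.91     -2.637
  Equil        2.652      5.292      7.922     0.8793
  solve Keq expr → x = -2.637; check Q = 2.3810e-05
Then change container volume by factor 0.8 (V_new/V_old).
Step 2:
                   D          J          L          X
  Initial      3.315      6.615      9.903      1.099
  Change     -0.4115     -0.823     -1.235     0.4115
  Equil        2.903      5.792      8.668      1.511
  solve Keq expr → x = 0.4115; check Q = 2.3810e-05

Q₀ = 3.6712e+11; Q > K (proceeds reverse)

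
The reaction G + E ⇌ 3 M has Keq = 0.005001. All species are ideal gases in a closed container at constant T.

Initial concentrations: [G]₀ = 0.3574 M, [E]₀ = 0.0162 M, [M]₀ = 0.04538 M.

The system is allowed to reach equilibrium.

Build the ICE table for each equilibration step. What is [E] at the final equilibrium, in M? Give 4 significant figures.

[E]_eq = 0.02026 M

Q₀ = 0.01614 vs Keq = 0.005001 ⇒ Q>K, reverse
Step 1:
                  G         E         M
  init       0.3574    0.0162   0.04538
  Δ        0.004058  0.004058  -0.01217
  eq         0.3615   0.02026   0.03321
  solve Keq expr → x = -0.004058; check Q = 0.005001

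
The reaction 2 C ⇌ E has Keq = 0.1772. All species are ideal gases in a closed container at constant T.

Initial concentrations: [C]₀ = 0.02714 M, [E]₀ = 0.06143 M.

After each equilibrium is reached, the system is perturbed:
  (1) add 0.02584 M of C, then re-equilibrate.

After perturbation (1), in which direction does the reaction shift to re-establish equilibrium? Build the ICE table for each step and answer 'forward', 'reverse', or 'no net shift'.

Direction: forward

Q₀ = 83.4 vs Keq = 0.1772 ⇒ Q>K, reverse
Step 1:
                  C         E
  I         0.02714   0.06143
  C          0.1156  -0.05782
  E          0.1428  0.003612
  solve Keq expr → x = -0.05782; check Q = 0.1772
Then add 0.02584 M of C.
Step 2:
                  C         E
  I          0.1686  0.003612
  C       -0.002549  0.001275
  E          0.1661  0.004887
  solve Keq expr → x = 0.001275; check Q = 0.1772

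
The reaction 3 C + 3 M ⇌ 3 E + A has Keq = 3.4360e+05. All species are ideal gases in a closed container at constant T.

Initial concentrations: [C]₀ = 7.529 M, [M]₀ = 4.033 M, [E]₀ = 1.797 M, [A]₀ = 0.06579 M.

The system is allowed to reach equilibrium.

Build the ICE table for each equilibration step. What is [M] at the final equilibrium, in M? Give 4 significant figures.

[M]_eq = 0.02633 M

Q₀ = 1.3637e-05 vs Keq = 3.4360e+05 ⇒ Q<K, forward
Step 1:
                  C         M         E         A
  init        7.529     4.033     1.797   0.06579
  Δ          -4.007    -4.007     4.007     1.336
  eq          3.522   0.02633     5.804     1.401
  solve Keq expr → x = 1.336; check Q = 3.4360e+05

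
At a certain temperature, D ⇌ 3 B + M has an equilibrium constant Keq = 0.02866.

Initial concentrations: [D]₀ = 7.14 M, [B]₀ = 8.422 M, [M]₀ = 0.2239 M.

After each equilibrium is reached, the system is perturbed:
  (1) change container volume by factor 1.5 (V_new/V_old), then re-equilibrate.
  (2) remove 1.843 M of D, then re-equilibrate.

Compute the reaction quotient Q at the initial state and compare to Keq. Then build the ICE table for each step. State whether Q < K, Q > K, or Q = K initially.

Q₀ = 18.73 vs Keq = 0.02866 ⇒ Q>K, reverse
Step 1:
                   D          B          M
  Initial       7.14      8.422     0.2239
  Change      0.2234    -0.6703    -0.2234
  Equil        7.363      7.752 4.5308e-04
  solve Keq expr → x = -0.2234; check Q = 0.02866
Then change container volume by factor 1.5 (V_new/V_old).
Step 2:
                   D          B          M
  Initial      4.909      5.168 3.0205e-04
  Change  -7.1596e-04   0.002148 7.1596e-04
  Equil        4.908       5.17   0.001018
  solve Keq expr → x = 7.1596e-04; check Q = 0.02866
Then remove 1.843 M of D.
Step 3:
                   D          B          M
  Initial      3.065       5.17   0.001018
  Change  3.8175e-04  -0.001145 -3.8175e-04
  Equil        3.066      5.169 6.3626e-04
  solve Keq expr → x = -3.8175e-04; check Q = 0.02866

Q₀ = 18.73; Q > K (proceeds reverse)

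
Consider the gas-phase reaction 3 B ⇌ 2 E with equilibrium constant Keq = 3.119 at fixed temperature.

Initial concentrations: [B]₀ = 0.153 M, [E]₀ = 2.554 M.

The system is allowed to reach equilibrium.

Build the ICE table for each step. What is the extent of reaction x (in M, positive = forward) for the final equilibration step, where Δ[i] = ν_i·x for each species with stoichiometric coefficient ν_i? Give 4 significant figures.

Q₀ = 1821 vs Keq = 3.119 ⇒ Q>K, reverse
Step 1:
                   B          E
  init         0.153      2.554
  Δ           0.9135     -0.609
  eq           1.066      1.945
  solve Keq expr → x = -0.3045; check Q = 3.119

x = -0.3045 M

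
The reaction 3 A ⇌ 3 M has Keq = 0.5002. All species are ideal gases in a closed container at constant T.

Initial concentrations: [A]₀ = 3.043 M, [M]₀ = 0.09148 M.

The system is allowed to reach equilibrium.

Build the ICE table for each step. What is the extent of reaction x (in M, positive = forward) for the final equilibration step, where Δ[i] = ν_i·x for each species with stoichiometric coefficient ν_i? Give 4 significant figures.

Q₀ = 2.7169e-05 vs Keq = 0.5002 ⇒ Q<K, forward
Step 1:
                  A         M
  init        3.043   0.09148
  Δ          -1.296     1.296
  eq          1.747     1.387
  solve Keq expr → x = 0.4319; check Q = 0.5002

x = 0.4319 M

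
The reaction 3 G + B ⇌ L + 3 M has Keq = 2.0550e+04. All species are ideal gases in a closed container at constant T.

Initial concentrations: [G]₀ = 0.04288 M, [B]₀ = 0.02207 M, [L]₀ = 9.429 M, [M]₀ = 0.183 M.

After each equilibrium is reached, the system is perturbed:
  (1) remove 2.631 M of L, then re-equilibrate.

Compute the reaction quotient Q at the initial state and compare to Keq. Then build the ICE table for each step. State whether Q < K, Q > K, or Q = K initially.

Q₀ = 3.3209e+04; Q > K (proceeds reverse)

Q₀ = 3.3209e+04 vs Keq = 2.0550e+04 ⇒ Q>K, reverse
Step 1:
                   G          B          L          M
  init       0.04288    0.02207      9.429      0.183
  Δ         0.004925   0.001642  -0.001642  -0.004925
  eq         0.04781    0.02371      9.427     0.1781
  solve Keq expr → x = -0.001642; check Q = 2.0550e+04
Then remove 2.631 M of L.
Step 2:
                   G          B          L          M
  init       0.04781    0.02371      6.796     0.1781
  Δ          -0.0034  -0.001133   0.001133     0.0034
  eq          0.0444    0.02258      6.797     0.1815
  solve Keq expr → x = 0.001133; check Q = 2.0550e+04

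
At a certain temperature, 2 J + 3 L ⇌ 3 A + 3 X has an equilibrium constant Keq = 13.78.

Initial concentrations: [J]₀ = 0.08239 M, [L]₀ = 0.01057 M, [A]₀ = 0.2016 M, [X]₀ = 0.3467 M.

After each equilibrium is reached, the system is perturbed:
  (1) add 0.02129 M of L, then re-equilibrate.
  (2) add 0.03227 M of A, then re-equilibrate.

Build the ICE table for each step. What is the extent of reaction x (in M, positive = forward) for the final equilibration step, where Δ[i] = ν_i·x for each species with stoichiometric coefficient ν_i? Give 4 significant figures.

x = -0.002598 M

Q₀ = 4.2595e+04 vs Keq = 13.78 ⇒ Q>K, reverse
Step 1:
                    J           L           A           X
  I           0.08239     0.01057      0.2016      0.3467
  C           0.03937     0.05905    -0.05905    -0.05905
  E            0.1218     0.06962      0.1425      0.2876
  solve Keq expr → x = -0.01968; check Q = 13.78
Then add 0.02129 M of L.
Step 2:
                    J           L           A           X
  I            0.1218     0.09091      0.1425      0.2876
  C         -0.006941    -0.01041     0.01041     0.01041
  E            0.1148      0.0805       0.153      0.2981
  solve Keq expr → x = 0.003471; check Q = 13.78
Then add 0.03227 M of A.
Step 3:
                    J           L           A           X
  I            0.1148      0.0805      0.1852      0.2981
  C          0.005196    0.007795   -0.007795   -0.007795
  E              0.12     0.08829      0.1774      0.2903
  solve Keq expr → x = -0.002598; check Q = 13.78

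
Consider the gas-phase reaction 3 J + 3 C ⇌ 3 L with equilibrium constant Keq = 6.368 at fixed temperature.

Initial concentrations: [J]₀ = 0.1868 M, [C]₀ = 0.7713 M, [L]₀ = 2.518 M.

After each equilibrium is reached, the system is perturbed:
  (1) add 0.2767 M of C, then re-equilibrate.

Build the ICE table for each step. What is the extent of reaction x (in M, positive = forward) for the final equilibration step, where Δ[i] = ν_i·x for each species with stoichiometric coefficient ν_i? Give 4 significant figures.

x = 0.02478 M

Q₀ = 5338 vs Keq = 6.368 ⇒ Q>K, reverse
Step 1:
                   J          C          L
  init        0.1868     0.7713      2.518
  Δ           0.5835     0.5835    -0.5835
  eq          0.7703      1.355      1.934
  solve Keq expr → x = -0.1945; check Q = 6.368
Then add 0.2767 M of C.
Step 2:
                   J          C          L
  init        0.7703      1.632      1.934
  Δ         -0.07435   -0.07435    0.07435
  eq           0.696      1.557      2.009
  solve Keq expr → x = 0.02478; check Q = 6.368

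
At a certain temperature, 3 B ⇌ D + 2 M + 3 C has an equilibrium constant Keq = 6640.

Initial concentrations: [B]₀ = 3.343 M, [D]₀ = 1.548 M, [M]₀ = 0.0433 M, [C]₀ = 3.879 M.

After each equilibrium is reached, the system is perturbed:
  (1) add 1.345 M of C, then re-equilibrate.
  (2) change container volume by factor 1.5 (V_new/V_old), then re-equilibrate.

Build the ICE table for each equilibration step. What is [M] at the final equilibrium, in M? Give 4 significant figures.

Q₀ = 0.004534 vs Keq = 6640 ⇒ Q<K, forward
Step 1:
                   B          D          M          C
  init         3.343      1.548     0.0433      3.879
  Δ           -2.649     0.8831      1.766      2.649
  eq          0.6936      2.431       1.81      6.528
  solve Keq expr → x = 0.8831; check Q = 6640
Then add 1.345 M of C.
Step 2:
                   B          D          M          C
  init        0.6936      2.431       1.81      7.873
  Δ           0.1061   -0.03536   -0.07071    -0.1061
  eq          0.7996      2.396      1.739      7.767
  solve Keq expr → x = -0.03536; check Q = 6640
Then change container volume by factor 1.5 (V_new/V_old).
Step 3:
                   B          D          M          C
  init        0.5331      1.597      1.159      5.178
  Δ          -0.1441    0.04802    0.09605     0.1441
  eq           0.389      1.645      1.255      5.322
  solve Keq expr → x = 0.04802; check Q = 6640

[M]_eq = 1.255 M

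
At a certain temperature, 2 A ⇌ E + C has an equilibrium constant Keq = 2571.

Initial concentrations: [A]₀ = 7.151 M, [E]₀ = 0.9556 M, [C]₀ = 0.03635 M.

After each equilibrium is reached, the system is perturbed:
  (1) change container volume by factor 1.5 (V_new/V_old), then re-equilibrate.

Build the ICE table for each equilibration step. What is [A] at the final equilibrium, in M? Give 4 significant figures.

[A]_eq = 0.05267 M

Q₀ = 6.7928e-04 vs Keq = 2571 ⇒ Q<K, forward
Step 1:
                    A           E           C
  init          7.151      0.9556     0.03635
  Δ            -7.072       3.536       3.536
  eq            0.079       4.492       3.572
  solve Keq expr → x = 3.536; check Q = 2571
Then change container volume by factor 1.5 (V_new/V_old).
Step 2:
                    A           E           C
  init        0.05267       2.994       2.382
  Δ                 0           0           0
  eq          0.05267       2.994       2.382
  solve Keq expr → x = 0; check Q = 2571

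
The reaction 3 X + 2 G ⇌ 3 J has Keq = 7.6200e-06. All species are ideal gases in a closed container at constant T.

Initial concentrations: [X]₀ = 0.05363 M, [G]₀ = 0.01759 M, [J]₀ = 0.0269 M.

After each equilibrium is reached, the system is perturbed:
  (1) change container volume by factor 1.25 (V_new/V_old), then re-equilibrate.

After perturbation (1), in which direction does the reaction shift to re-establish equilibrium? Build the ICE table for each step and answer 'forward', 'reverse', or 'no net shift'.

Q₀ = 407.9 vs Keq = 7.6200e-06 ⇒ Q>K, reverse
Step 1:
                   X          G          J
  I          0.05363    0.01759     0.0269
  C          0.02673    0.01782   -0.02673
  E          0.08036    0.03541 1.7052e-04
  solve Keq expr → x = -0.00891; check Q = 7.6200e-06
Then change container volume by factor 1.25 (V_new/V_old).
Step 2:
                   X          G          J
  I          0.06429    0.02833 1.3641e-04
  C       1.8787e-05 1.2525e-05 -1.8787e-05
  E          0.06431    0.02834 1.1763e-04
  solve Keq expr → x = -6.2623e-06; check Q = 7.6200e-06

Direction: reverse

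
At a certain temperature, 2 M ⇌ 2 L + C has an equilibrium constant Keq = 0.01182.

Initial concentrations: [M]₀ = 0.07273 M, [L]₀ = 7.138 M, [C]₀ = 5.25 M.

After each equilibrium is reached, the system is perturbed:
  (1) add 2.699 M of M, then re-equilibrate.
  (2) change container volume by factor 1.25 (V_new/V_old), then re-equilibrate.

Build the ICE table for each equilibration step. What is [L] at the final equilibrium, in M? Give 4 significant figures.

[L]_eq = 0.618 M

Q₀ = 5.0569e+04 vs Keq = 0.01182 ⇒ Q>K, reverse
Step 1:
                   M          L          C
  I          0.07273      7.138       5.25
  C            6.616     -6.616     -3.308
  E            6.689     0.5219      1.942
  solve Keq expr → x = -3.308; check Q = 0.01182
Then add 2.699 M of M.
Step 2:
                   M          L          C
  I            9.388     0.5219      1.942
  C          -0.1804     0.1804    0.09019
  E            9.208     0.7022      2.032
  solve Keq expr → x = 0.09019; check Q = 0.01182
Then change container volume by factor 1.25 (V_new/V_old).
Step 3:
                   M          L          C
  I            7.366     0.5618      1.626
  C          -0.0562     0.0562     0.0281
  E             7.31      0.618      1.654
  solve Keq expr → x = 0.0281; check Q = 0.01182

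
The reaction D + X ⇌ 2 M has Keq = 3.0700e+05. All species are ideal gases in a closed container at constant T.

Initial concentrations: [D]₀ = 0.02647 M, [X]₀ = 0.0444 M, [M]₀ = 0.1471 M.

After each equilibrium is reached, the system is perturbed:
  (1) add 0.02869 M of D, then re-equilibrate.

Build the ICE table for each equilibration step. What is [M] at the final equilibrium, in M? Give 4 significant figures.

[M]_eq = 0.2359 M

Q₀ = 18.41 vs Keq = 3.0700e+05 ⇒ Q<K, forward
Step 1:
                    D           X           M
  Initial     0.02647      0.0444      0.1471
  Change     -0.02646    -0.02646     0.05293
  Equil    7.2657e-06     0.01794         0.2
  solve Keq expr → x = 0.02646; check Q = 3.0700e+05
Then add 0.02869 M of D.
Step 2:
                    D           X           M
  Initial      0.0287     0.01794         0.2
  Change     -0.01792    -0.01792     0.03584
  Equil       0.01078  1.6815e-05      0.2359
  solve Keq expr → x = 0.01792; check Q = 3.0700e+05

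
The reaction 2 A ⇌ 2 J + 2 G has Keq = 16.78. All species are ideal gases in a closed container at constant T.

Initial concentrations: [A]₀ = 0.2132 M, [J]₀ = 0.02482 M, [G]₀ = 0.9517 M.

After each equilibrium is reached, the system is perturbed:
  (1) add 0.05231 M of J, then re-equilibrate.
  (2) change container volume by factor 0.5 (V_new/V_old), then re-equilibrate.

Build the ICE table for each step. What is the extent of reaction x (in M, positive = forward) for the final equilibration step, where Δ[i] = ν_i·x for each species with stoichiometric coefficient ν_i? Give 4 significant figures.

Q₀ = 0.01228 vs Keq = 16.78 ⇒ Q<K, forward
Step 1:
                    A           J           G
  Initial      0.2132     0.02482      0.9517
  Change      -0.1623      0.1623      0.1623
  Equil       0.05089      0.1871       1.114
  solve Keq expr → x = 0.08115; check Q = 16.78
Then add 0.05231 M of J.
Step 2:
                    A           J           G
  Initial     0.05089      0.2394       1.114
  Change      0.01071    -0.01071    -0.01071
  Equil        0.0616      0.2287       1.103
  solve Keq expr → x = -0.005357; check Q = 16.78
Then change container volume by factor 0.5 (V_new/V_old).
Step 3:
                    A           J           G
  Initial      0.1232      0.4575       2.207
  Change       0.0755     -0.0755     -0.0755
  Equil        0.1987       0.382       2.131
  solve Keq expr → x = -0.03775; check Q = 16.78

x = -0.03775 M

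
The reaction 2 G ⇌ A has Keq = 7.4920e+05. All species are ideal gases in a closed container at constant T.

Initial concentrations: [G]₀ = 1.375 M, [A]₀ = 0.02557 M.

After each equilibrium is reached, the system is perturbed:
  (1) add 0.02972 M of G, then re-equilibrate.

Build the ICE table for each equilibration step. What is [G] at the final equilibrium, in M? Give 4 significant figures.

[G]_eq = 9.8537e-04 M

Q₀ = 0.01352 vs Keq = 7.4920e+05 ⇒ Q<K, forward
Step 1:
                   G          A
  I            1.375    0.02557
  C           -1.374      0.687
  E       9.7526e-04     0.7126
  solve Keq expr → x = 0.687; check Q = 7.4920e+05
Then add 0.02972 M of G.
Step 2:
                   G          A
  I           0.0307     0.7126
  C         -0.02971    0.01485
  E       9.8537e-04     0.7274
  solve Keq expr → x = 0.01485; check Q = 7.4920e+05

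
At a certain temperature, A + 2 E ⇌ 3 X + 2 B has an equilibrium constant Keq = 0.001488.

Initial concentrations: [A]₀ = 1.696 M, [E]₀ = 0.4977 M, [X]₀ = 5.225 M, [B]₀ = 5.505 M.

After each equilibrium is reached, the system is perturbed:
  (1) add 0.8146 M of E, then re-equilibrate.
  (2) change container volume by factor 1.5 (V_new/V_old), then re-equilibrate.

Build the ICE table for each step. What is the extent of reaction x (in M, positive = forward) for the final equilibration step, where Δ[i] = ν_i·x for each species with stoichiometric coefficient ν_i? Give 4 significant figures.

x = 0.01719 M

Q₀ = 1.0290e+04 vs Keq = 0.001488 ⇒ Q>K, reverse
Step 1:
                   A          E          X          B
  Initial      1.696     0.4977      5.225      5.505
  Change       1.659      3.318     -4.977     -3.318
  Equil        3.355      3.816     0.2477      2.187
  solve Keq expr → x = -1.659; check Q = 0.001488
Then add 0.8146 M of E.
Step 2:
                   A          E          X          B
  Initial      3.355       4.63     0.2477      2.187
  Change     -0.0104    -0.0208     0.0312     0.0208
  Equil        3.345       4.61     0.2789      2.208
  solve Keq expr → x = 0.0104; check Q = 0.001488
Then change container volume by factor 1.5 (V_new/V_old).
Step 3:
                   A          E          X          B
  Initial       2.23      3.073     0.1859      1.472
  Change    -0.01719   -0.03439    0.05158    0.03439
  Equil        2.213      3.039     0.2375      1.506
  solve Keq expr → x = 0.01719; check Q = 0.001488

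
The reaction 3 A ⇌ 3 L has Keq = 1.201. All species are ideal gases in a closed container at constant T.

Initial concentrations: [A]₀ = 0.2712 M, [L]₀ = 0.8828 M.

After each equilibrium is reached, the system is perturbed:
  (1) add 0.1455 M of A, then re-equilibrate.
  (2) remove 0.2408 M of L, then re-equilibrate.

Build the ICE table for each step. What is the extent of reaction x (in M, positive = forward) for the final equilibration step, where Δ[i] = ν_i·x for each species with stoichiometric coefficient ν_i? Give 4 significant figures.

Q₀ = 34.49 vs Keq = 1.201 ⇒ Q>K, reverse
Step 1:
                    A           L
  I            0.2712      0.8828
  C            0.2882     -0.2882
  E            0.5594      0.5946
  solve Keq expr → x = -0.09606; check Q = 1.201
Then add 0.1455 M of A.
Step 2:
                    A           L
  I            0.7049      0.5946
  C          -0.07497     0.07497
  E            0.6299      0.6696
  solve Keq expr → x = 0.02499; check Q = 1.201
Then remove 0.2408 M of L.
Step 3:
                    A           L
  I            0.6299      0.4288
  C           -0.1167      0.1167
  E            0.5132      0.5455
  solve Keq expr → x = 0.03891; check Q = 1.201

x = 0.03891 M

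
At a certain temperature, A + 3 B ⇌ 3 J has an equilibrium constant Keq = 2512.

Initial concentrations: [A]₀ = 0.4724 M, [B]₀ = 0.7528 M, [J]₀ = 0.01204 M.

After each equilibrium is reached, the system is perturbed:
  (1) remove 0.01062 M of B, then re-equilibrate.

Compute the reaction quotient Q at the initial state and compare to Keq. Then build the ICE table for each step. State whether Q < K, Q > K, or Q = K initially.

Q₀ = 8.6603e-06; Q < K (proceeds forward)

Q₀ = 8.6603e-06 vs Keq = 2512 ⇒ Q<K, forward
Step 1:
                   A          B          J
  Initial     0.4724     0.7528    0.01204
  Change     -0.2242    -0.6727     0.6727
  Equil       0.2482    0.08015     0.6847
  solve Keq expr → x = 0.2242; check Q = 2512
Then remove 0.01062 M of B.
Step 2:
                   A          B          J
  Initial     0.2482    0.06953     0.6847
  Change    0.003072   0.009217  -0.009217
  Equil       0.2513    0.07875     0.6755
  solve Keq expr → x = -0.003072; check Q = 2512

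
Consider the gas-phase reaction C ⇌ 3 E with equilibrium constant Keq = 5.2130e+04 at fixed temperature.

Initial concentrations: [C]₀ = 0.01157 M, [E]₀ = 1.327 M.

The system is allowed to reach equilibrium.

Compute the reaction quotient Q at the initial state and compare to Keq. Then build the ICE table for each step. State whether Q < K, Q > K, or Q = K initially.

Q₀ = 202; Q < K (proceeds forward)

Q₀ = 202 vs Keq = 5.2130e+04 ⇒ Q<K, forward
Step 1:
                    C           E
  init        0.01157       1.327
  Δ          -0.01152     0.03456
  eq       4.8420e-05       1.362
  solve Keq expr → x = 0.01152; check Q = 5.2130e+04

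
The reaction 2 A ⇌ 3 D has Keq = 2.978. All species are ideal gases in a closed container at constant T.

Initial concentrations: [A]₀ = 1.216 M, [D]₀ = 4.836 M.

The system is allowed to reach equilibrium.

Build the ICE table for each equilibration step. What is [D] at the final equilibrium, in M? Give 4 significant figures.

Q₀ = 76.49 vs Keq = 2.978 ⇒ Q>K, reverse
Step 1:
                  A         D
  init        1.216     4.836
  Δ           1.402    -2.103
  eq          2.618     2.733
  solve Keq expr → x = -0.701; check Q = 2.978

[D]_eq = 2.733 M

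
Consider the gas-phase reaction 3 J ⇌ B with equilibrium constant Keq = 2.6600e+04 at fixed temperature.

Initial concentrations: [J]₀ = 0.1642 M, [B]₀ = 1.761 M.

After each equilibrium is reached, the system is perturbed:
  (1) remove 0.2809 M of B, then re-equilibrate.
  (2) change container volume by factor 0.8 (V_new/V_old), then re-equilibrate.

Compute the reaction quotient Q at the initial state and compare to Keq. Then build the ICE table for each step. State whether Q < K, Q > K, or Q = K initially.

Q₀ = 397.8; Q < K (proceeds forward)

Q₀ = 397.8 vs Keq = 2.6600e+04 ⇒ Q<K, forward
Step 1:
                  J         B
  Initial    0.1642     1.761
  Change    -0.1234   0.04114
  Equil     0.04077     1.802
  solve Keq expr → x = 0.04114; check Q = 2.6600e+04
Then remove 0.2809 M of B.
Step 2:
                  J         B
  Initial   0.04077     1.521
  Change  -0.002233 7.4417e-04
  Equil     0.03853     1.522
  solve Keq expr → x = 7.4417e-04; check Q = 2.6600e+04
Then change container volume by factor 0.8 (V_new/V_old).
Step 3:
                  J         B
  Initial   0.04817     1.902
  Change  -0.006642  0.002214
  Equil     0.04153     1.905
  solve Keq expr → x = 0.002214; check Q = 2.6600e+04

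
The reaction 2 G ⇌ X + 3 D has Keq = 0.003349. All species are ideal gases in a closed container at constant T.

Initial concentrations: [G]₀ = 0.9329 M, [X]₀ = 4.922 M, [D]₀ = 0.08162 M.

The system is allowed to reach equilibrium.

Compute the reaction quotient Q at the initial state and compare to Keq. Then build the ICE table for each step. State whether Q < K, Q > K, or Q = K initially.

Q₀ = 0.003075; Q < K (proceeds forward)

Q₀ = 0.003075 vs Keq = 0.003349 ⇒ Q<K, forward
Step 1:
                   G          X          D
  init        0.9329      4.922    0.08162
  Δ        -0.001507 7.5329e-04    0.00226
  eq          0.9314      4.923    0.08388
  solve Keq expr → x = 7.5329e-04; check Q = 0.003349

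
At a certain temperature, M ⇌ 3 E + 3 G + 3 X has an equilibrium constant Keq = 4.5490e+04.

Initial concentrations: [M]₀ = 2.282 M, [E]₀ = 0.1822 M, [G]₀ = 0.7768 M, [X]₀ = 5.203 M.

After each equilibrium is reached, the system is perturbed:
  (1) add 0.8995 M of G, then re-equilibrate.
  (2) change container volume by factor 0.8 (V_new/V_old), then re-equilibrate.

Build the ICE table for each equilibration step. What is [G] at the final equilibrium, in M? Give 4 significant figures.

Q₀ = 0.175 vs Keq = 4.5490e+04 ⇒ Q<K, forward
Step 1:
                   M          E          G          X
  Initial      2.282     0.1822     0.7768      5.203
  Change     -0.6534       1.96       1.96       1.96
  Equil        1.629      2.142      2.737      7.163
  solve Keq expr → x = 0.6534; check Q = 4.5490e+04
Then add 0.8995 M of G.
Step 2:
                   M          E          G          X
  Initial      1.629      2.142      3.636      7.163
  Change     0.09509    -0.2853    -0.2853    -0.2853
  Equil        1.724      1.857      3.351      6.878
  solve Keq expr → x = -0.09509; check Q = 4.5490e+04
Then change container volume by factor 0.8 (V_new/V_old).
Step 3:
                   M          E          G          X
  Initial      2.155      2.321      4.189      8.597
  Change      0.2127     -0.638     -0.638     -0.638
  Equil        2.367      1.683      3.551      7.959
  solve Keq expr → x = -0.2127; check Q = 4.5490e+04

[G]_eq = 3.551 M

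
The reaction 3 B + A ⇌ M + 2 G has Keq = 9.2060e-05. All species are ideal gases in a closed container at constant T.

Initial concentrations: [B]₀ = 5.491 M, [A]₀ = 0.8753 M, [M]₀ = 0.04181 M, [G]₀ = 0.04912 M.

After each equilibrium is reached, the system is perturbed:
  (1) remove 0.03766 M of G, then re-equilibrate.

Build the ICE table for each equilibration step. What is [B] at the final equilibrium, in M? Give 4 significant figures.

Q₀ = 6.9612e-07 vs Keq = 9.2060e-05 ⇒ Q<K, forward
Step 1:
                    B           A           M           G
  init          5.491      0.8753     0.04181     0.04912
  Δ           -0.3147     -0.1049      0.1049      0.2098
  eq            5.176      0.7704      0.1467      0.2589
  solve Keq expr → x = 0.1049; check Q = 9.2060e-05
Then remove 0.03766 M of G.
Step 2:
                    B           A           M           G
  init          5.176      0.7704      0.1467      0.2213
  Δ           -0.0352    -0.01173     0.01173     0.02347
  eq            5.141      0.7587      0.1584      0.2447
  solve Keq expr → x = 0.01173; check Q = 9.2060e-05

[B]_eq = 5.141 M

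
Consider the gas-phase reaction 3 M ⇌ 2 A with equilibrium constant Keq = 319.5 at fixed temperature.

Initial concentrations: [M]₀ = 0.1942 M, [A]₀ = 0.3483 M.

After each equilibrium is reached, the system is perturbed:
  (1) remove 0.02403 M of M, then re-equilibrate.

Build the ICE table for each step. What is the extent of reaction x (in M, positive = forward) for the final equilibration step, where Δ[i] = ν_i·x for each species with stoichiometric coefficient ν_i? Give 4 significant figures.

Q₀ = 16.56 vs Keq = 319.5 ⇒ Q<K, forward
Step 1:
                   M          A
  I           0.1942     0.3483
  C          -0.1118    0.07453
  E          0.08241     0.4228
  solve Keq expr → x = 0.03726; check Q = 319.5
Then remove 0.02403 M of M.
Step 2:
                   M          A
  I          0.05838     0.4228
  C           0.0221   -0.01474
  E          0.08048     0.4081
  solve Keq expr → x = -0.007368; check Q = 319.5

x = -0.007368 M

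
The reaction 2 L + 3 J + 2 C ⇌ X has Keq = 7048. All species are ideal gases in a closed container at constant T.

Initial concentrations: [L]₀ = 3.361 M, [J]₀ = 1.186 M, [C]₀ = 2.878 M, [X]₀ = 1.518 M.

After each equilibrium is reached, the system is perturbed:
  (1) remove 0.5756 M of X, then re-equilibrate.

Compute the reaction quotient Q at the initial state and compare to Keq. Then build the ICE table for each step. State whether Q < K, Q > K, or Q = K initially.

Q₀ = 0.009725; Q < K (proceeds forward)

Q₀ = 0.009725 vs Keq = 7048 ⇒ Q<K, forward
Step 1:
                    L           J           C           X
  I             3.361       1.186       2.878       1.518
  C           -0.7767      -1.165     -0.7767      0.3884
  E             2.584     0.02093       2.101       1.906
  solve Keq expr → x = 0.3884; check Q = 7048
Then remove 0.5756 M of X.
Step 2:
                    L           J           C           X
  I             2.584     0.02093       2.101       1.331
  C         -0.001562   -0.002343   -0.001562  7.8110e-04
  E             2.583     0.01859         2.1       1.332
  solve Keq expr → x = 7.8110e-04; check Q = 7048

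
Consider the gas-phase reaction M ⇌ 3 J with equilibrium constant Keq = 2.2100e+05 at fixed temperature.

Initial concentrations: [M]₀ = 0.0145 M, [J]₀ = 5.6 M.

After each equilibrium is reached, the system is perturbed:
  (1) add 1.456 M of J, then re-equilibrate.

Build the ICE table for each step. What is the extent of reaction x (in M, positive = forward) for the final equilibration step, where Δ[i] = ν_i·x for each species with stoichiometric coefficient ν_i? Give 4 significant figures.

x = -8.0360e-04 M

Q₀ = 1.2111e+04 vs Keq = 2.2100e+05 ⇒ Q<K, forward
Step 1:
                  M         J
  init       0.0145       5.6
  Δ        -0.01369   0.04106
  eq      8.1225e-04     5.641
  solve Keq expr → x = 0.01369; check Q = 2.2100e+05
Then add 1.456 M of J.
Step 2:
                  M         J
  init    8.1225e-04     7.097
  Δ       8.0360e-04 -0.002411
  eq       0.001616     7.095
  solve Keq expr → x = -8.0360e-04; check Q = 2.2100e+05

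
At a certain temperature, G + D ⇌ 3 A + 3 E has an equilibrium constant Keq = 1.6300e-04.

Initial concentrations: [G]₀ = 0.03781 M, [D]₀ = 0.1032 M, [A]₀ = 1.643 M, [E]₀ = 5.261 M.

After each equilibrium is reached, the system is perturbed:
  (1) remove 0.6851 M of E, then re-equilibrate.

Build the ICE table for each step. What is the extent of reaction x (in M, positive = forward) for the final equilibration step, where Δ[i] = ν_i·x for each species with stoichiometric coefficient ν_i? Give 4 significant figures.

Q₀ = 1.6551e+05 vs Keq = 1.6300e-04 ⇒ Q>K, reverse
Step 1:
                   G          D          A          E
  init       0.03781     0.1032      1.643      5.261
  Δ            0.544      0.544     -1.632     -1.632
  eq          0.5819     0.6472    0.01087      3.629
  solve Keq expr → x = -0.544; check Q = 1.6300e-04
Then remove 0.6851 M of E.
Step 2:
                   G          D          A          E
  init        0.5819     0.6472    0.01087      2.944
  Δ       -8.3544e-04 -8.3544e-04   0.002506   0.002506
  eq           0.581     0.6464    0.01338      2.946
  solve Keq expr → x = 8.3544e-04; check Q = 1.6300e-04

x = 8.3544e-04 M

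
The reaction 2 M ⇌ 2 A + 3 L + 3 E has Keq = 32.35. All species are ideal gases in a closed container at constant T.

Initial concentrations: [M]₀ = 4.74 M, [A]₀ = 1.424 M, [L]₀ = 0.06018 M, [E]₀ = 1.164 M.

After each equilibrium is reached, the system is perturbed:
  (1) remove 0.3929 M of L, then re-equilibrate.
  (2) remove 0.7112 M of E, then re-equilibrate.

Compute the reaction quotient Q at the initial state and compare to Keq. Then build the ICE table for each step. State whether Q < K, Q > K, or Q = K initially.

Q₀ = 3.1023e-05; Q < K (proceeds forward)

Q₀ = 3.1023e-05 vs Keq = 32.35 ⇒ Q<K, forward
Step 1:
                   M          A          L          E
  Initial       4.74      1.424    0.06018      1.164
  Change      -1.012      1.012      1.518      1.518
  Equil        3.728      2.436      1.578      2.682
  solve Keq expr → x = 0.5059; check Q = 32.35
Then remove 0.3929 M of L.
Step 2:
                   M          A          L          E
  Initial      3.728      2.436      1.185      2.682
  Change     -0.1327     0.1327      0.199      0.199
  Equil        3.595      2.569      1.384      2.881
  solve Keq expr → x = 0.06634; check Q = 32.35
Then remove 0.7112 M of E.
Step 3:
                   M          A          L          E
  Initial      3.595      2.569      1.384       2.17
  Change     -0.1341     0.1341     0.2011     0.2011
  Equil        3.461      2.703      1.585      2.371
  solve Keq expr → x = 0.06703; check Q = 32.35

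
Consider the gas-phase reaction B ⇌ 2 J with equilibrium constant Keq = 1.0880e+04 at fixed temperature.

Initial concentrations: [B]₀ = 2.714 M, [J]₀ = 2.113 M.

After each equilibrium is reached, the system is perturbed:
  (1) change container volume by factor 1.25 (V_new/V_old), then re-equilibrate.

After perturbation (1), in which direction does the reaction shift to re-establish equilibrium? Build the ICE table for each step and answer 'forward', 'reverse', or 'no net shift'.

Q₀ = 1.645 vs Keq = 1.0880e+04 ⇒ Q<K, forward
Step 1:
                  B         J
  Initial     2.714     2.113
  Change     -2.709     5.418
  Equil    0.005212     7.531
  solve Keq expr → x = 2.709; check Q = 1.0880e+04
Then change container volume by factor 1.25 (V_new/V_old).
Step 2:
                  B         J
  Initial   0.00417     6.024
  Change  -8.3212e-04  0.001664
  Equil    0.003338     6.026
  solve Keq expr → x = 8.3212e-04; check Q = 1.0880e+04

Direction: forward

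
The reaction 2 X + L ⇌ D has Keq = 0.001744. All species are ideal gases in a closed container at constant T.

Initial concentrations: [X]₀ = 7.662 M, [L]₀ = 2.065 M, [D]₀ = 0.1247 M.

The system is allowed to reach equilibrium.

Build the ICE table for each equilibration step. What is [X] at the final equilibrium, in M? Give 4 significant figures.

[X]_eq = 7.518 M

Q₀ = 0.001029 vs Keq = 0.001744 ⇒ Q<K, forward
Step 1:
                  X         L         D
  init        7.662     2.065    0.1247
  Δ         -0.1436  -0.07179   0.07179
  eq          7.518     1.993    0.1965
  solve Keq expr → x = 0.07179; check Q = 0.001744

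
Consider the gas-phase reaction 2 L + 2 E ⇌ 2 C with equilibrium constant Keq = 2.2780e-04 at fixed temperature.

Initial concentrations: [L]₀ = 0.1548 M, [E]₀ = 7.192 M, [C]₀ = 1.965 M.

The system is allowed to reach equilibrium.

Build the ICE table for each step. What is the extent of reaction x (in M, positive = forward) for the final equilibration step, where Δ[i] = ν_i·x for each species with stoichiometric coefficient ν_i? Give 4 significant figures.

x = -0.8569 M

Q₀ = 3.115 vs Keq = 2.2780e-04 ⇒ Q>K, reverse
Step 1:
                  L         E         C
  init       0.1548     7.192     1.965
  Δ           1.714     1.714    -1.714
  eq          1.869     8.906    0.2512
  solve Keq expr → x = -0.8569; check Q = 2.2780e-04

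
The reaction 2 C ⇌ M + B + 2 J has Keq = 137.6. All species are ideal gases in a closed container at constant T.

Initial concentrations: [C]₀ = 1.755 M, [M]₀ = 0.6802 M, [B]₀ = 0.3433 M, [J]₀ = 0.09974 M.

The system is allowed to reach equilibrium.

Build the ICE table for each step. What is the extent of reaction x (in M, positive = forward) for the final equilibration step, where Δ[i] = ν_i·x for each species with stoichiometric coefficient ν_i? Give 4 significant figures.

Q₀ = 7.5421e-04 vs Keq = 137.6 ⇒ Q<K, forward
Step 1:
                   C          M          B          J
  Initial      1.755     0.6802     0.3433    0.09974
  Change      -1.572     0.7858     0.7858      1.572
  Equil       0.1833      1.466      1.129      1.671
  solve Keq expr → x = 0.7858; check Q = 137.6

x = 0.7858 M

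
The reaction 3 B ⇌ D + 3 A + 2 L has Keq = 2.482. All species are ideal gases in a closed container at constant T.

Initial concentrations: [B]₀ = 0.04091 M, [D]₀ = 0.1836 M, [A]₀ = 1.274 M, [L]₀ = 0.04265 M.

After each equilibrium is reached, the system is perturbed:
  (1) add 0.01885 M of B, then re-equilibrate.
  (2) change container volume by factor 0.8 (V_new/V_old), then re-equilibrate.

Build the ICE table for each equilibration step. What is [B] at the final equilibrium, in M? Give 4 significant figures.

[B]_eq = 0.08851 M

Q₀ = 10.09 vs Keq = 2.482 ⇒ Q>K, reverse
Step 1:
                  B         D         A         L
  Initial   0.04091    0.1836     1.274   0.04265
  Change    0.01366 -0.004553  -0.01366 -0.009106
  Equil     0.05457     0.179      1.26   0.03354
  solve Keq expr → x = -0.004553; check Q = 2.482
Then add 0.01885 M of B.
Step 2:
                  B         D         A         L
  Initial   0.07342     0.179      1.26   0.03354
  Change   -0.01055  0.003515   0.01055   0.00703
  Equil     0.06287    0.1826     1.271   0.04057
  solve Keq expr → x = 0.003515; check Q = 2.482
Then change container volume by factor 0.8 (V_new/V_old).
Step 3:
                  B         D         A         L
  Initial   0.07859    0.2282     1.589   0.05072
  Change    0.00992 -0.003307  -0.00992 -0.006613
  Equil     0.08851    0.2249     1.579    0.0441
  solve Keq expr → x = -0.003307; check Q = 2.482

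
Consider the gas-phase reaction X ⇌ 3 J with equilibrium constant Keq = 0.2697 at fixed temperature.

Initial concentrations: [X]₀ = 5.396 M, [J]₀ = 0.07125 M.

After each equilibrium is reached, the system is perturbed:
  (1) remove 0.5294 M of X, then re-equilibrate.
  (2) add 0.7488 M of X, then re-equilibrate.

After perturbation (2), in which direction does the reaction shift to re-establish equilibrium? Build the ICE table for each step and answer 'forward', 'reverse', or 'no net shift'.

Q₀ = 6.7032e-05 vs Keq = 0.2697 ⇒ Q<K, forward
Step 1:
                    X           J
  Initial       5.396     0.07125
  Change      -0.3457       1.037
  Equil          5.05       1.108
  solve Keq expr → x = 0.3457; check Q = 0.2697
Then remove 0.5294 M of X.
Step 2:
                    X           J
  Initial       4.521       1.108
  Change      0.01305    -0.03914
  Equil         4.534       1.069
  solve Keq expr → x = -0.01305; check Q = 0.2697
Then add 0.7488 M of X.
Step 3:
                    X           J
  Initial       5.283       1.069
  Change      -0.0182      0.0546
  Equil         5.265       1.124
  solve Keq expr → x = 0.0182; check Q = 0.2697

Direction: forward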